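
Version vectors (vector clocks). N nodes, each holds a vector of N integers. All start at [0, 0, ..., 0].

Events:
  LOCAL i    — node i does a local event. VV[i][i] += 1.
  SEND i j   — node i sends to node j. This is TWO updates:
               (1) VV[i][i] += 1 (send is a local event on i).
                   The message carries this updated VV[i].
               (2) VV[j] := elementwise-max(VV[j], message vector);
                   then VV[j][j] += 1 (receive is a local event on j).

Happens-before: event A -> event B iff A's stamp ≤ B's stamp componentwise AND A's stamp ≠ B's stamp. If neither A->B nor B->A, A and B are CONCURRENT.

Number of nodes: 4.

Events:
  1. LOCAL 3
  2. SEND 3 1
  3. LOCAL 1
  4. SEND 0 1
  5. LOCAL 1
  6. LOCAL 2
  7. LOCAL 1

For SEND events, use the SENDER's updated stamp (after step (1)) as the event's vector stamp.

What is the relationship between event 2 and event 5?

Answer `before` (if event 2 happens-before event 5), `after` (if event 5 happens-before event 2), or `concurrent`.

Initial: VV[0]=[0, 0, 0, 0]
Initial: VV[1]=[0, 0, 0, 0]
Initial: VV[2]=[0, 0, 0, 0]
Initial: VV[3]=[0, 0, 0, 0]
Event 1: LOCAL 3: VV[3][3]++ -> VV[3]=[0, 0, 0, 1]
Event 2: SEND 3->1: VV[3][3]++ -> VV[3]=[0, 0, 0, 2], msg_vec=[0, 0, 0, 2]; VV[1]=max(VV[1],msg_vec) then VV[1][1]++ -> VV[1]=[0, 1, 0, 2]
Event 3: LOCAL 1: VV[1][1]++ -> VV[1]=[0, 2, 0, 2]
Event 4: SEND 0->1: VV[0][0]++ -> VV[0]=[1, 0, 0, 0], msg_vec=[1, 0, 0, 0]; VV[1]=max(VV[1],msg_vec) then VV[1][1]++ -> VV[1]=[1, 3, 0, 2]
Event 5: LOCAL 1: VV[1][1]++ -> VV[1]=[1, 4, 0, 2]
Event 6: LOCAL 2: VV[2][2]++ -> VV[2]=[0, 0, 1, 0]
Event 7: LOCAL 1: VV[1][1]++ -> VV[1]=[1, 5, 0, 2]
Event 2 stamp: [0, 0, 0, 2]
Event 5 stamp: [1, 4, 0, 2]
[0, 0, 0, 2] <= [1, 4, 0, 2]? True
[1, 4, 0, 2] <= [0, 0, 0, 2]? False
Relation: before

Answer: before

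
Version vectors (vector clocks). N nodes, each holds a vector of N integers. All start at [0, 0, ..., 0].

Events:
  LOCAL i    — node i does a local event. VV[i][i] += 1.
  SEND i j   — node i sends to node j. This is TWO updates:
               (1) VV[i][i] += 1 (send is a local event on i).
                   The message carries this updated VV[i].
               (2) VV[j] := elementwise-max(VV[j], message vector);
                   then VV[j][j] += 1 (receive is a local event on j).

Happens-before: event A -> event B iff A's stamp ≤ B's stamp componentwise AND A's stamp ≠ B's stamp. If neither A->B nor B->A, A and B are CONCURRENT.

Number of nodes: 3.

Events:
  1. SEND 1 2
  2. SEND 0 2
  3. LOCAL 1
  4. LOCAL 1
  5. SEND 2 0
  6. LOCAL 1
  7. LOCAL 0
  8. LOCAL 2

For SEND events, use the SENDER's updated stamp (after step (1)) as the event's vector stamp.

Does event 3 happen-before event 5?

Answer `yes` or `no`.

Answer: no

Derivation:
Initial: VV[0]=[0, 0, 0]
Initial: VV[1]=[0, 0, 0]
Initial: VV[2]=[0, 0, 0]
Event 1: SEND 1->2: VV[1][1]++ -> VV[1]=[0, 1, 0], msg_vec=[0, 1, 0]; VV[2]=max(VV[2],msg_vec) then VV[2][2]++ -> VV[2]=[0, 1, 1]
Event 2: SEND 0->2: VV[0][0]++ -> VV[0]=[1, 0, 0], msg_vec=[1, 0, 0]; VV[2]=max(VV[2],msg_vec) then VV[2][2]++ -> VV[2]=[1, 1, 2]
Event 3: LOCAL 1: VV[1][1]++ -> VV[1]=[0, 2, 0]
Event 4: LOCAL 1: VV[1][1]++ -> VV[1]=[0, 3, 0]
Event 5: SEND 2->0: VV[2][2]++ -> VV[2]=[1, 1, 3], msg_vec=[1, 1, 3]; VV[0]=max(VV[0],msg_vec) then VV[0][0]++ -> VV[0]=[2, 1, 3]
Event 6: LOCAL 1: VV[1][1]++ -> VV[1]=[0, 4, 0]
Event 7: LOCAL 0: VV[0][0]++ -> VV[0]=[3, 1, 3]
Event 8: LOCAL 2: VV[2][2]++ -> VV[2]=[1, 1, 4]
Event 3 stamp: [0, 2, 0]
Event 5 stamp: [1, 1, 3]
[0, 2, 0] <= [1, 1, 3]? False. Equal? False. Happens-before: False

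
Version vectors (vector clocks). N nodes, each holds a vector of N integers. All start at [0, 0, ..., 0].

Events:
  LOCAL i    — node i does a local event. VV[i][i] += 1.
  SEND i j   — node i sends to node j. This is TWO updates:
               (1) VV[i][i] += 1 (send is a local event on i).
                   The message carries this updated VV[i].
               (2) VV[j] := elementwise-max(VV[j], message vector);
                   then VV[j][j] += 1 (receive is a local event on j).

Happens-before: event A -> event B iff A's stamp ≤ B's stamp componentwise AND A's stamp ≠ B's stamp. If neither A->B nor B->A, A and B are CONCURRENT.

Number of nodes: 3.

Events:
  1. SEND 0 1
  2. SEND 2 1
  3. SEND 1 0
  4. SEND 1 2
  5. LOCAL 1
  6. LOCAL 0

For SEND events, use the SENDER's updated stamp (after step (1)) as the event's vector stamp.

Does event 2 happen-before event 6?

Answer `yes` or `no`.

Initial: VV[0]=[0, 0, 0]
Initial: VV[1]=[0, 0, 0]
Initial: VV[2]=[0, 0, 0]
Event 1: SEND 0->1: VV[0][0]++ -> VV[0]=[1, 0, 0], msg_vec=[1, 0, 0]; VV[1]=max(VV[1],msg_vec) then VV[1][1]++ -> VV[1]=[1, 1, 0]
Event 2: SEND 2->1: VV[2][2]++ -> VV[2]=[0, 0, 1], msg_vec=[0, 0, 1]; VV[1]=max(VV[1],msg_vec) then VV[1][1]++ -> VV[1]=[1, 2, 1]
Event 3: SEND 1->0: VV[1][1]++ -> VV[1]=[1, 3, 1], msg_vec=[1, 3, 1]; VV[0]=max(VV[0],msg_vec) then VV[0][0]++ -> VV[0]=[2, 3, 1]
Event 4: SEND 1->2: VV[1][1]++ -> VV[1]=[1, 4, 1], msg_vec=[1, 4, 1]; VV[2]=max(VV[2],msg_vec) then VV[2][2]++ -> VV[2]=[1, 4, 2]
Event 5: LOCAL 1: VV[1][1]++ -> VV[1]=[1, 5, 1]
Event 6: LOCAL 0: VV[0][0]++ -> VV[0]=[3, 3, 1]
Event 2 stamp: [0, 0, 1]
Event 6 stamp: [3, 3, 1]
[0, 0, 1] <= [3, 3, 1]? True. Equal? False. Happens-before: True

Answer: yes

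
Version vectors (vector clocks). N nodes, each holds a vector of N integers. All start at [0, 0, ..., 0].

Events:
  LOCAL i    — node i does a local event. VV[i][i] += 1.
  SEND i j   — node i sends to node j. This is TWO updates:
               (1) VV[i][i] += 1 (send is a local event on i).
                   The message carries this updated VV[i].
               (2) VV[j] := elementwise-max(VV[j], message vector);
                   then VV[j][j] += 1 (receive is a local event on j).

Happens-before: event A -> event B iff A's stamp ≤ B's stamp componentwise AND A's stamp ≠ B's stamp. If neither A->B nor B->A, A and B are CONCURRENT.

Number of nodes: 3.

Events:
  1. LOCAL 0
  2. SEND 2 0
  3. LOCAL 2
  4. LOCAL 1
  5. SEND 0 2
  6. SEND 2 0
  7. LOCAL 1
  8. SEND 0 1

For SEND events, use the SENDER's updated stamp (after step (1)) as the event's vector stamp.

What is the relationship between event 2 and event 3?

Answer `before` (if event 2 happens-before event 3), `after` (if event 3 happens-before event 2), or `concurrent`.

Answer: before

Derivation:
Initial: VV[0]=[0, 0, 0]
Initial: VV[1]=[0, 0, 0]
Initial: VV[2]=[0, 0, 0]
Event 1: LOCAL 0: VV[0][0]++ -> VV[0]=[1, 0, 0]
Event 2: SEND 2->0: VV[2][2]++ -> VV[2]=[0, 0, 1], msg_vec=[0, 0, 1]; VV[0]=max(VV[0],msg_vec) then VV[0][0]++ -> VV[0]=[2, 0, 1]
Event 3: LOCAL 2: VV[2][2]++ -> VV[2]=[0, 0, 2]
Event 4: LOCAL 1: VV[1][1]++ -> VV[1]=[0, 1, 0]
Event 5: SEND 0->2: VV[0][0]++ -> VV[0]=[3, 0, 1], msg_vec=[3, 0, 1]; VV[2]=max(VV[2],msg_vec) then VV[2][2]++ -> VV[2]=[3, 0, 3]
Event 6: SEND 2->0: VV[2][2]++ -> VV[2]=[3, 0, 4], msg_vec=[3, 0, 4]; VV[0]=max(VV[0],msg_vec) then VV[0][0]++ -> VV[0]=[4, 0, 4]
Event 7: LOCAL 1: VV[1][1]++ -> VV[1]=[0, 2, 0]
Event 8: SEND 0->1: VV[0][0]++ -> VV[0]=[5, 0, 4], msg_vec=[5, 0, 4]; VV[1]=max(VV[1],msg_vec) then VV[1][1]++ -> VV[1]=[5, 3, 4]
Event 2 stamp: [0, 0, 1]
Event 3 stamp: [0, 0, 2]
[0, 0, 1] <= [0, 0, 2]? True
[0, 0, 2] <= [0, 0, 1]? False
Relation: before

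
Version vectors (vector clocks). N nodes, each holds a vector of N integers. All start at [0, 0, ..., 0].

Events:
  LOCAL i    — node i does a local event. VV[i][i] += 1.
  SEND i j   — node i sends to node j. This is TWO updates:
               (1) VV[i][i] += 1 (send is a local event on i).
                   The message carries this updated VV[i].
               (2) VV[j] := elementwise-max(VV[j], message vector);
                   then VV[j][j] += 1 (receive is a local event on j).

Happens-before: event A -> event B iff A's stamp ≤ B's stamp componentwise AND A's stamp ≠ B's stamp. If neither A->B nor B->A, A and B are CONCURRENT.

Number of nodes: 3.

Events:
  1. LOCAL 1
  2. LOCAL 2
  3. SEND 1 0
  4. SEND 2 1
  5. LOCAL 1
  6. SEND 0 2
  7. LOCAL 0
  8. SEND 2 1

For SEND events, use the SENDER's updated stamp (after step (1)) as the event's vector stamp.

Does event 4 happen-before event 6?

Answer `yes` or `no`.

Answer: no

Derivation:
Initial: VV[0]=[0, 0, 0]
Initial: VV[1]=[0, 0, 0]
Initial: VV[2]=[0, 0, 0]
Event 1: LOCAL 1: VV[1][1]++ -> VV[1]=[0, 1, 0]
Event 2: LOCAL 2: VV[2][2]++ -> VV[2]=[0, 0, 1]
Event 3: SEND 1->0: VV[1][1]++ -> VV[1]=[0, 2, 0], msg_vec=[0, 2, 0]; VV[0]=max(VV[0],msg_vec) then VV[0][0]++ -> VV[0]=[1, 2, 0]
Event 4: SEND 2->1: VV[2][2]++ -> VV[2]=[0, 0, 2], msg_vec=[0, 0, 2]; VV[1]=max(VV[1],msg_vec) then VV[1][1]++ -> VV[1]=[0, 3, 2]
Event 5: LOCAL 1: VV[1][1]++ -> VV[1]=[0, 4, 2]
Event 6: SEND 0->2: VV[0][0]++ -> VV[0]=[2, 2, 0], msg_vec=[2, 2, 0]; VV[2]=max(VV[2],msg_vec) then VV[2][2]++ -> VV[2]=[2, 2, 3]
Event 7: LOCAL 0: VV[0][0]++ -> VV[0]=[3, 2, 0]
Event 8: SEND 2->1: VV[2][2]++ -> VV[2]=[2, 2, 4], msg_vec=[2, 2, 4]; VV[1]=max(VV[1],msg_vec) then VV[1][1]++ -> VV[1]=[2, 5, 4]
Event 4 stamp: [0, 0, 2]
Event 6 stamp: [2, 2, 0]
[0, 0, 2] <= [2, 2, 0]? False. Equal? False. Happens-before: False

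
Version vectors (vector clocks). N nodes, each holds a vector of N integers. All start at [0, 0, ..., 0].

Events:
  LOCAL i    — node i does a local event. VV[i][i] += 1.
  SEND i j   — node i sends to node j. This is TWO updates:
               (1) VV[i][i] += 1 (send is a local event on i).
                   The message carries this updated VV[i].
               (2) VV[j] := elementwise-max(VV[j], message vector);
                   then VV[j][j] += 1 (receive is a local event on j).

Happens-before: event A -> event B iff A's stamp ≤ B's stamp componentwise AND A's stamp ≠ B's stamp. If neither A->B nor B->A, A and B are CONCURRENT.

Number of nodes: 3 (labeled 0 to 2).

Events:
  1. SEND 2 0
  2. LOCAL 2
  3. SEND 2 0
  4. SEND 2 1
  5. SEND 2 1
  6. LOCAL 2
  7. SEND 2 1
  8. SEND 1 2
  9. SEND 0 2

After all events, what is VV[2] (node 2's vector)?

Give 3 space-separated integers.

Answer: 3 4 9

Derivation:
Initial: VV[0]=[0, 0, 0]
Initial: VV[1]=[0, 0, 0]
Initial: VV[2]=[0, 0, 0]
Event 1: SEND 2->0: VV[2][2]++ -> VV[2]=[0, 0, 1], msg_vec=[0, 0, 1]; VV[0]=max(VV[0],msg_vec) then VV[0][0]++ -> VV[0]=[1, 0, 1]
Event 2: LOCAL 2: VV[2][2]++ -> VV[2]=[0, 0, 2]
Event 3: SEND 2->0: VV[2][2]++ -> VV[2]=[0, 0, 3], msg_vec=[0, 0, 3]; VV[0]=max(VV[0],msg_vec) then VV[0][0]++ -> VV[0]=[2, 0, 3]
Event 4: SEND 2->1: VV[2][2]++ -> VV[2]=[0, 0, 4], msg_vec=[0, 0, 4]; VV[1]=max(VV[1],msg_vec) then VV[1][1]++ -> VV[1]=[0, 1, 4]
Event 5: SEND 2->1: VV[2][2]++ -> VV[2]=[0, 0, 5], msg_vec=[0, 0, 5]; VV[1]=max(VV[1],msg_vec) then VV[1][1]++ -> VV[1]=[0, 2, 5]
Event 6: LOCAL 2: VV[2][2]++ -> VV[2]=[0, 0, 6]
Event 7: SEND 2->1: VV[2][2]++ -> VV[2]=[0, 0, 7], msg_vec=[0, 0, 7]; VV[1]=max(VV[1],msg_vec) then VV[1][1]++ -> VV[1]=[0, 3, 7]
Event 8: SEND 1->2: VV[1][1]++ -> VV[1]=[0, 4, 7], msg_vec=[0, 4, 7]; VV[2]=max(VV[2],msg_vec) then VV[2][2]++ -> VV[2]=[0, 4, 8]
Event 9: SEND 0->2: VV[0][0]++ -> VV[0]=[3, 0, 3], msg_vec=[3, 0, 3]; VV[2]=max(VV[2],msg_vec) then VV[2][2]++ -> VV[2]=[3, 4, 9]
Final vectors: VV[0]=[3, 0, 3]; VV[1]=[0, 4, 7]; VV[2]=[3, 4, 9]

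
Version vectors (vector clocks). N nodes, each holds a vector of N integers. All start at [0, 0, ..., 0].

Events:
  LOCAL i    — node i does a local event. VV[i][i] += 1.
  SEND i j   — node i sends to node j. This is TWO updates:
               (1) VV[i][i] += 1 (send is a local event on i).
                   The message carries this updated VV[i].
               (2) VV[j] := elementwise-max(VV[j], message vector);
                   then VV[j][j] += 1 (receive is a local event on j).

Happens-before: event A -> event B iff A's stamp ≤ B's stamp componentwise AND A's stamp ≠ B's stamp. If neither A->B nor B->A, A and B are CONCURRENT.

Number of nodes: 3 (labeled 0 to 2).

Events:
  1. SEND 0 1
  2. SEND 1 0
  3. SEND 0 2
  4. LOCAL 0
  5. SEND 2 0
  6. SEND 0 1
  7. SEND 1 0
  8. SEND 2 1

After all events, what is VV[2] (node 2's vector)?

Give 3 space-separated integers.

Answer: 3 2 3

Derivation:
Initial: VV[0]=[0, 0, 0]
Initial: VV[1]=[0, 0, 0]
Initial: VV[2]=[0, 0, 0]
Event 1: SEND 0->1: VV[0][0]++ -> VV[0]=[1, 0, 0], msg_vec=[1, 0, 0]; VV[1]=max(VV[1],msg_vec) then VV[1][1]++ -> VV[1]=[1, 1, 0]
Event 2: SEND 1->0: VV[1][1]++ -> VV[1]=[1, 2, 0], msg_vec=[1, 2, 0]; VV[0]=max(VV[0],msg_vec) then VV[0][0]++ -> VV[0]=[2, 2, 0]
Event 3: SEND 0->2: VV[0][0]++ -> VV[0]=[3, 2, 0], msg_vec=[3, 2, 0]; VV[2]=max(VV[2],msg_vec) then VV[2][2]++ -> VV[2]=[3, 2, 1]
Event 4: LOCAL 0: VV[0][0]++ -> VV[0]=[4, 2, 0]
Event 5: SEND 2->0: VV[2][2]++ -> VV[2]=[3, 2, 2], msg_vec=[3, 2, 2]; VV[0]=max(VV[0],msg_vec) then VV[0][0]++ -> VV[0]=[5, 2, 2]
Event 6: SEND 0->1: VV[0][0]++ -> VV[0]=[6, 2, 2], msg_vec=[6, 2, 2]; VV[1]=max(VV[1],msg_vec) then VV[1][1]++ -> VV[1]=[6, 3, 2]
Event 7: SEND 1->0: VV[1][1]++ -> VV[1]=[6, 4, 2], msg_vec=[6, 4, 2]; VV[0]=max(VV[0],msg_vec) then VV[0][0]++ -> VV[0]=[7, 4, 2]
Event 8: SEND 2->1: VV[2][2]++ -> VV[2]=[3, 2, 3], msg_vec=[3, 2, 3]; VV[1]=max(VV[1],msg_vec) then VV[1][1]++ -> VV[1]=[6, 5, 3]
Final vectors: VV[0]=[7, 4, 2]; VV[1]=[6, 5, 3]; VV[2]=[3, 2, 3]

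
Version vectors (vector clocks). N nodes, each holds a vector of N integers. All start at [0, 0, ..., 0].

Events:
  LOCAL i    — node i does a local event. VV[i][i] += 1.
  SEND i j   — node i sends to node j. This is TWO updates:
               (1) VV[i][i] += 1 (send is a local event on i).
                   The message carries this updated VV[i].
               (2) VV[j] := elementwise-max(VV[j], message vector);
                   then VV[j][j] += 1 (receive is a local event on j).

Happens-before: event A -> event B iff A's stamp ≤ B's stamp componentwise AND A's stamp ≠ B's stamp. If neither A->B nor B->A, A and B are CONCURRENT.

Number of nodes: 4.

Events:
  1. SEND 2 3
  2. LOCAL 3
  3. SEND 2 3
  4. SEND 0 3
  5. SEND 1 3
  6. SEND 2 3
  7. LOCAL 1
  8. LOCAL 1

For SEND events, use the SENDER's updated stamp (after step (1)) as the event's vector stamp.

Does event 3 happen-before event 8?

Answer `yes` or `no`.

Initial: VV[0]=[0, 0, 0, 0]
Initial: VV[1]=[0, 0, 0, 0]
Initial: VV[2]=[0, 0, 0, 0]
Initial: VV[3]=[0, 0, 0, 0]
Event 1: SEND 2->3: VV[2][2]++ -> VV[2]=[0, 0, 1, 0], msg_vec=[0, 0, 1, 0]; VV[3]=max(VV[3],msg_vec) then VV[3][3]++ -> VV[3]=[0, 0, 1, 1]
Event 2: LOCAL 3: VV[3][3]++ -> VV[3]=[0, 0, 1, 2]
Event 3: SEND 2->3: VV[2][2]++ -> VV[2]=[0, 0, 2, 0], msg_vec=[0, 0, 2, 0]; VV[3]=max(VV[3],msg_vec) then VV[3][3]++ -> VV[3]=[0, 0, 2, 3]
Event 4: SEND 0->3: VV[0][0]++ -> VV[0]=[1, 0, 0, 0], msg_vec=[1, 0, 0, 0]; VV[3]=max(VV[3],msg_vec) then VV[3][3]++ -> VV[3]=[1, 0, 2, 4]
Event 5: SEND 1->3: VV[1][1]++ -> VV[1]=[0, 1, 0, 0], msg_vec=[0, 1, 0, 0]; VV[3]=max(VV[3],msg_vec) then VV[3][3]++ -> VV[3]=[1, 1, 2, 5]
Event 6: SEND 2->3: VV[2][2]++ -> VV[2]=[0, 0, 3, 0], msg_vec=[0, 0, 3, 0]; VV[3]=max(VV[3],msg_vec) then VV[3][3]++ -> VV[3]=[1, 1, 3, 6]
Event 7: LOCAL 1: VV[1][1]++ -> VV[1]=[0, 2, 0, 0]
Event 8: LOCAL 1: VV[1][1]++ -> VV[1]=[0, 3, 0, 0]
Event 3 stamp: [0, 0, 2, 0]
Event 8 stamp: [0, 3, 0, 0]
[0, 0, 2, 0] <= [0, 3, 0, 0]? False. Equal? False. Happens-before: False

Answer: no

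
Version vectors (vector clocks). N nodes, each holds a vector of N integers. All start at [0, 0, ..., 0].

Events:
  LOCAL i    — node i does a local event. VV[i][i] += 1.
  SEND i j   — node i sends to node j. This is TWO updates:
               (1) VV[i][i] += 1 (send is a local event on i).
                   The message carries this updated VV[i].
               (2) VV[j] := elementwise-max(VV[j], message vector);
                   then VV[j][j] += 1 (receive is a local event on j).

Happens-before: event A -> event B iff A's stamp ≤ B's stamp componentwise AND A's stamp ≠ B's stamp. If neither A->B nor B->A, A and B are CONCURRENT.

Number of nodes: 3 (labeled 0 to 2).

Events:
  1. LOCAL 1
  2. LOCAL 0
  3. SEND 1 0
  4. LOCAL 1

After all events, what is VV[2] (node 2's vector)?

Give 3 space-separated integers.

Initial: VV[0]=[0, 0, 0]
Initial: VV[1]=[0, 0, 0]
Initial: VV[2]=[0, 0, 0]
Event 1: LOCAL 1: VV[1][1]++ -> VV[1]=[0, 1, 0]
Event 2: LOCAL 0: VV[0][0]++ -> VV[0]=[1, 0, 0]
Event 3: SEND 1->0: VV[1][1]++ -> VV[1]=[0, 2, 0], msg_vec=[0, 2, 0]; VV[0]=max(VV[0],msg_vec) then VV[0][0]++ -> VV[0]=[2, 2, 0]
Event 4: LOCAL 1: VV[1][1]++ -> VV[1]=[0, 3, 0]
Final vectors: VV[0]=[2, 2, 0]; VV[1]=[0, 3, 0]; VV[2]=[0, 0, 0]

Answer: 0 0 0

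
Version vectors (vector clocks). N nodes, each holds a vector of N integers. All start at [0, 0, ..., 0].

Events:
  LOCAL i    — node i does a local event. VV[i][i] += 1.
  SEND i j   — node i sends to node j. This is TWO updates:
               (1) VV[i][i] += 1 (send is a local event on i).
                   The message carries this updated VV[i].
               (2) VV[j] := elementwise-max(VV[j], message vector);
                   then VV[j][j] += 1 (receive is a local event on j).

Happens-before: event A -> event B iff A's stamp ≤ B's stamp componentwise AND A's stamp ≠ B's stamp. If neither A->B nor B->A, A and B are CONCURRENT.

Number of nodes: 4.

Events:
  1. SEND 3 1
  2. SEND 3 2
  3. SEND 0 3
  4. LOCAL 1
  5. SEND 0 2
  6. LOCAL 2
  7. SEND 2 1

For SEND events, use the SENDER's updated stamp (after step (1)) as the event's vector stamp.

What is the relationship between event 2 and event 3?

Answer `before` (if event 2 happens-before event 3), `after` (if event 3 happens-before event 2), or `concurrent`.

Answer: concurrent

Derivation:
Initial: VV[0]=[0, 0, 0, 0]
Initial: VV[1]=[0, 0, 0, 0]
Initial: VV[2]=[0, 0, 0, 0]
Initial: VV[3]=[0, 0, 0, 0]
Event 1: SEND 3->1: VV[3][3]++ -> VV[3]=[0, 0, 0, 1], msg_vec=[0, 0, 0, 1]; VV[1]=max(VV[1],msg_vec) then VV[1][1]++ -> VV[1]=[0, 1, 0, 1]
Event 2: SEND 3->2: VV[3][3]++ -> VV[3]=[0, 0, 0, 2], msg_vec=[0, 0, 0, 2]; VV[2]=max(VV[2],msg_vec) then VV[2][2]++ -> VV[2]=[0, 0, 1, 2]
Event 3: SEND 0->3: VV[0][0]++ -> VV[0]=[1, 0, 0, 0], msg_vec=[1, 0, 0, 0]; VV[3]=max(VV[3],msg_vec) then VV[3][3]++ -> VV[3]=[1, 0, 0, 3]
Event 4: LOCAL 1: VV[1][1]++ -> VV[1]=[0, 2, 0, 1]
Event 5: SEND 0->2: VV[0][0]++ -> VV[0]=[2, 0, 0, 0], msg_vec=[2, 0, 0, 0]; VV[2]=max(VV[2],msg_vec) then VV[2][2]++ -> VV[2]=[2, 0, 2, 2]
Event 6: LOCAL 2: VV[2][2]++ -> VV[2]=[2, 0, 3, 2]
Event 7: SEND 2->1: VV[2][2]++ -> VV[2]=[2, 0, 4, 2], msg_vec=[2, 0, 4, 2]; VV[1]=max(VV[1],msg_vec) then VV[1][1]++ -> VV[1]=[2, 3, 4, 2]
Event 2 stamp: [0, 0, 0, 2]
Event 3 stamp: [1, 0, 0, 0]
[0, 0, 0, 2] <= [1, 0, 0, 0]? False
[1, 0, 0, 0] <= [0, 0, 0, 2]? False
Relation: concurrent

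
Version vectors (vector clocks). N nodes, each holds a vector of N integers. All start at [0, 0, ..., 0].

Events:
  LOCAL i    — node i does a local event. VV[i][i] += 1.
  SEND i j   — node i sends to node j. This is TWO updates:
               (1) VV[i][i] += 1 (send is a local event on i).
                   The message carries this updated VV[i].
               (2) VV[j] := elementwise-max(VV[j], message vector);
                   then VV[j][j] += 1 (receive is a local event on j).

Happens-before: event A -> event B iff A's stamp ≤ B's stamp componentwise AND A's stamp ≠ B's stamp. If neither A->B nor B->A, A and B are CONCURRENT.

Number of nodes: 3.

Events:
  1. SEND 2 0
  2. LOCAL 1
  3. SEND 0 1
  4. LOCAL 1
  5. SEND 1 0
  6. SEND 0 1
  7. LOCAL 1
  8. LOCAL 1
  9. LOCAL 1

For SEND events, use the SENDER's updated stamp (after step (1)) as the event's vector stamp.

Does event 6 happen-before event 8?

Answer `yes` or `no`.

Initial: VV[0]=[0, 0, 0]
Initial: VV[1]=[0, 0, 0]
Initial: VV[2]=[0, 0, 0]
Event 1: SEND 2->0: VV[2][2]++ -> VV[2]=[0, 0, 1], msg_vec=[0, 0, 1]; VV[0]=max(VV[0],msg_vec) then VV[0][0]++ -> VV[0]=[1, 0, 1]
Event 2: LOCAL 1: VV[1][1]++ -> VV[1]=[0, 1, 0]
Event 3: SEND 0->1: VV[0][0]++ -> VV[0]=[2, 0, 1], msg_vec=[2, 0, 1]; VV[1]=max(VV[1],msg_vec) then VV[1][1]++ -> VV[1]=[2, 2, 1]
Event 4: LOCAL 1: VV[1][1]++ -> VV[1]=[2, 3, 1]
Event 5: SEND 1->0: VV[1][1]++ -> VV[1]=[2, 4, 1], msg_vec=[2, 4, 1]; VV[0]=max(VV[0],msg_vec) then VV[0][0]++ -> VV[0]=[3, 4, 1]
Event 6: SEND 0->1: VV[0][0]++ -> VV[0]=[4, 4, 1], msg_vec=[4, 4, 1]; VV[1]=max(VV[1],msg_vec) then VV[1][1]++ -> VV[1]=[4, 5, 1]
Event 7: LOCAL 1: VV[1][1]++ -> VV[1]=[4, 6, 1]
Event 8: LOCAL 1: VV[1][1]++ -> VV[1]=[4, 7, 1]
Event 9: LOCAL 1: VV[1][1]++ -> VV[1]=[4, 8, 1]
Event 6 stamp: [4, 4, 1]
Event 8 stamp: [4, 7, 1]
[4, 4, 1] <= [4, 7, 1]? True. Equal? False. Happens-before: True

Answer: yes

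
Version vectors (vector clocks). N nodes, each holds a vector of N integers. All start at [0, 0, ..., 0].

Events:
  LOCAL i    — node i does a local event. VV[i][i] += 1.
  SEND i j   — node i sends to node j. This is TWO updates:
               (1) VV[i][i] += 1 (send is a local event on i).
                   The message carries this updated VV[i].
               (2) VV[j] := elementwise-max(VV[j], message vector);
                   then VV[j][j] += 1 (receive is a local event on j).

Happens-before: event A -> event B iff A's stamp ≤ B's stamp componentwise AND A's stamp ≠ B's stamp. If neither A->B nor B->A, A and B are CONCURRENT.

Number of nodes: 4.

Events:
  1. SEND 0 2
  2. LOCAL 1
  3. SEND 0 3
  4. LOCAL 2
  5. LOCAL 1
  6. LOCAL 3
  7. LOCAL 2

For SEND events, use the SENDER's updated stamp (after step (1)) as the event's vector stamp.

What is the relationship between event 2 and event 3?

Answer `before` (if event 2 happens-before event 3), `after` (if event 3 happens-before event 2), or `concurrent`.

Initial: VV[0]=[0, 0, 0, 0]
Initial: VV[1]=[0, 0, 0, 0]
Initial: VV[2]=[0, 0, 0, 0]
Initial: VV[3]=[0, 0, 0, 0]
Event 1: SEND 0->2: VV[0][0]++ -> VV[0]=[1, 0, 0, 0], msg_vec=[1, 0, 0, 0]; VV[2]=max(VV[2],msg_vec) then VV[2][2]++ -> VV[2]=[1, 0, 1, 0]
Event 2: LOCAL 1: VV[1][1]++ -> VV[1]=[0, 1, 0, 0]
Event 3: SEND 0->3: VV[0][0]++ -> VV[0]=[2, 0, 0, 0], msg_vec=[2, 0, 0, 0]; VV[3]=max(VV[3],msg_vec) then VV[3][3]++ -> VV[3]=[2, 0, 0, 1]
Event 4: LOCAL 2: VV[2][2]++ -> VV[2]=[1, 0, 2, 0]
Event 5: LOCAL 1: VV[1][1]++ -> VV[1]=[0, 2, 0, 0]
Event 6: LOCAL 3: VV[3][3]++ -> VV[3]=[2, 0, 0, 2]
Event 7: LOCAL 2: VV[2][2]++ -> VV[2]=[1, 0, 3, 0]
Event 2 stamp: [0, 1, 0, 0]
Event 3 stamp: [2, 0, 0, 0]
[0, 1, 0, 0] <= [2, 0, 0, 0]? False
[2, 0, 0, 0] <= [0, 1, 0, 0]? False
Relation: concurrent

Answer: concurrent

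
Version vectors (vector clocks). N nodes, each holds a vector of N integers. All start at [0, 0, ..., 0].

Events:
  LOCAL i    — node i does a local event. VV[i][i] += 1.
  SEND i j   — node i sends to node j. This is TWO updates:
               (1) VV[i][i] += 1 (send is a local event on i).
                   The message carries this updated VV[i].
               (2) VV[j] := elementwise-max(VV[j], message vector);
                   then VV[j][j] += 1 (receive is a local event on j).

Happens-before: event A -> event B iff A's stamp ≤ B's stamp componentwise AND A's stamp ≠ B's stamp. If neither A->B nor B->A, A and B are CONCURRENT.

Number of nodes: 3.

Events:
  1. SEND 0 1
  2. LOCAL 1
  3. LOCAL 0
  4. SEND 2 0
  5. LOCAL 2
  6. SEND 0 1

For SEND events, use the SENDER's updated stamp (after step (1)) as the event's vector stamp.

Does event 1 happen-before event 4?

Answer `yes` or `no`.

Initial: VV[0]=[0, 0, 0]
Initial: VV[1]=[0, 0, 0]
Initial: VV[2]=[0, 0, 0]
Event 1: SEND 0->1: VV[0][0]++ -> VV[0]=[1, 0, 0], msg_vec=[1, 0, 0]; VV[1]=max(VV[1],msg_vec) then VV[1][1]++ -> VV[1]=[1, 1, 0]
Event 2: LOCAL 1: VV[1][1]++ -> VV[1]=[1, 2, 0]
Event 3: LOCAL 0: VV[0][0]++ -> VV[0]=[2, 0, 0]
Event 4: SEND 2->0: VV[2][2]++ -> VV[2]=[0, 0, 1], msg_vec=[0, 0, 1]; VV[0]=max(VV[0],msg_vec) then VV[0][0]++ -> VV[0]=[3, 0, 1]
Event 5: LOCAL 2: VV[2][2]++ -> VV[2]=[0, 0, 2]
Event 6: SEND 0->1: VV[0][0]++ -> VV[0]=[4, 0, 1], msg_vec=[4, 0, 1]; VV[1]=max(VV[1],msg_vec) then VV[1][1]++ -> VV[1]=[4, 3, 1]
Event 1 stamp: [1, 0, 0]
Event 4 stamp: [0, 0, 1]
[1, 0, 0] <= [0, 0, 1]? False. Equal? False. Happens-before: False

Answer: no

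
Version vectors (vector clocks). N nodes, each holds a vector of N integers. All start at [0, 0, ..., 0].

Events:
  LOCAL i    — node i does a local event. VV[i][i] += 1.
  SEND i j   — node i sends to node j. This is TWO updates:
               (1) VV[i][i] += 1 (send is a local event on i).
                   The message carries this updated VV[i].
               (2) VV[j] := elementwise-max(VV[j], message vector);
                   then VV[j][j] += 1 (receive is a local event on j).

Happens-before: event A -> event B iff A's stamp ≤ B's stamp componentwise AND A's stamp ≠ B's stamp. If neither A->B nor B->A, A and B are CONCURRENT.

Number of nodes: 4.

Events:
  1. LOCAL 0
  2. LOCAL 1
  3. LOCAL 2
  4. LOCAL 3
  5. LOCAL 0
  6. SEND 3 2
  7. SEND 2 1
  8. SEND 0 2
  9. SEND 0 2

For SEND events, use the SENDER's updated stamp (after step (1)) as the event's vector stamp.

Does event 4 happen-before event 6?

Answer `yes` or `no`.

Answer: yes

Derivation:
Initial: VV[0]=[0, 0, 0, 0]
Initial: VV[1]=[0, 0, 0, 0]
Initial: VV[2]=[0, 0, 0, 0]
Initial: VV[3]=[0, 0, 0, 0]
Event 1: LOCAL 0: VV[0][0]++ -> VV[0]=[1, 0, 0, 0]
Event 2: LOCAL 1: VV[1][1]++ -> VV[1]=[0, 1, 0, 0]
Event 3: LOCAL 2: VV[2][2]++ -> VV[2]=[0, 0, 1, 0]
Event 4: LOCAL 3: VV[3][3]++ -> VV[3]=[0, 0, 0, 1]
Event 5: LOCAL 0: VV[0][0]++ -> VV[0]=[2, 0, 0, 0]
Event 6: SEND 3->2: VV[3][3]++ -> VV[3]=[0, 0, 0, 2], msg_vec=[0, 0, 0, 2]; VV[2]=max(VV[2],msg_vec) then VV[2][2]++ -> VV[2]=[0, 0, 2, 2]
Event 7: SEND 2->1: VV[2][2]++ -> VV[2]=[0, 0, 3, 2], msg_vec=[0, 0, 3, 2]; VV[1]=max(VV[1],msg_vec) then VV[1][1]++ -> VV[1]=[0, 2, 3, 2]
Event 8: SEND 0->2: VV[0][0]++ -> VV[0]=[3, 0, 0, 0], msg_vec=[3, 0, 0, 0]; VV[2]=max(VV[2],msg_vec) then VV[2][2]++ -> VV[2]=[3, 0, 4, 2]
Event 9: SEND 0->2: VV[0][0]++ -> VV[0]=[4, 0, 0, 0], msg_vec=[4, 0, 0, 0]; VV[2]=max(VV[2],msg_vec) then VV[2][2]++ -> VV[2]=[4, 0, 5, 2]
Event 4 stamp: [0, 0, 0, 1]
Event 6 stamp: [0, 0, 0, 2]
[0, 0, 0, 1] <= [0, 0, 0, 2]? True. Equal? False. Happens-before: True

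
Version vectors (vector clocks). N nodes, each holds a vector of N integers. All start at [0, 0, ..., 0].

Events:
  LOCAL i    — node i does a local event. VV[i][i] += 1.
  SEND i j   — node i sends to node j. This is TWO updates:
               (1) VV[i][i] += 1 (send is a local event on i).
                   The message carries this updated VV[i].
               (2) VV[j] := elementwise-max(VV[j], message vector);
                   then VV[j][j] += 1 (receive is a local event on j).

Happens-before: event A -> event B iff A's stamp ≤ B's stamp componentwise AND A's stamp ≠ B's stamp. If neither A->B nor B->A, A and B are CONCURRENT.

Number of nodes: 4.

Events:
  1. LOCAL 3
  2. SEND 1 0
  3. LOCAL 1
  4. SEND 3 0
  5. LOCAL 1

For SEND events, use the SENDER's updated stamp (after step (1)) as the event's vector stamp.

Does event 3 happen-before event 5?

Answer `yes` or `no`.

Initial: VV[0]=[0, 0, 0, 0]
Initial: VV[1]=[0, 0, 0, 0]
Initial: VV[2]=[0, 0, 0, 0]
Initial: VV[3]=[0, 0, 0, 0]
Event 1: LOCAL 3: VV[3][3]++ -> VV[3]=[0, 0, 0, 1]
Event 2: SEND 1->0: VV[1][1]++ -> VV[1]=[0, 1, 0, 0], msg_vec=[0, 1, 0, 0]; VV[0]=max(VV[0],msg_vec) then VV[0][0]++ -> VV[0]=[1, 1, 0, 0]
Event 3: LOCAL 1: VV[1][1]++ -> VV[1]=[0, 2, 0, 0]
Event 4: SEND 3->0: VV[3][3]++ -> VV[3]=[0, 0, 0, 2], msg_vec=[0, 0, 0, 2]; VV[0]=max(VV[0],msg_vec) then VV[0][0]++ -> VV[0]=[2, 1, 0, 2]
Event 5: LOCAL 1: VV[1][1]++ -> VV[1]=[0, 3, 0, 0]
Event 3 stamp: [0, 2, 0, 0]
Event 5 stamp: [0, 3, 0, 0]
[0, 2, 0, 0] <= [0, 3, 0, 0]? True. Equal? False. Happens-before: True

Answer: yes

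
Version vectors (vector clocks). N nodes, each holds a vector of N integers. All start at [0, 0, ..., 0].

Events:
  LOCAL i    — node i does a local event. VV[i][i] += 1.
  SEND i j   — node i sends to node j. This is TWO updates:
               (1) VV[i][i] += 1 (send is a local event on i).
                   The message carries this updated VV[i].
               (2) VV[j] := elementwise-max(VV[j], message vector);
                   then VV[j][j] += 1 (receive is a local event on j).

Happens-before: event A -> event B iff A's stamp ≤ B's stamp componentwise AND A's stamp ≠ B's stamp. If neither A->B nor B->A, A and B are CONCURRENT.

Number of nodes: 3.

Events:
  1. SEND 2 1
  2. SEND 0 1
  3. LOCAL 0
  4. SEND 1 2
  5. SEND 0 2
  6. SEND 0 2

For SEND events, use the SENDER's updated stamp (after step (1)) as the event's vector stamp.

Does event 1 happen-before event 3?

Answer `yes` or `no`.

Answer: no

Derivation:
Initial: VV[0]=[0, 0, 0]
Initial: VV[1]=[0, 0, 0]
Initial: VV[2]=[0, 0, 0]
Event 1: SEND 2->1: VV[2][2]++ -> VV[2]=[0, 0, 1], msg_vec=[0, 0, 1]; VV[1]=max(VV[1],msg_vec) then VV[1][1]++ -> VV[1]=[0, 1, 1]
Event 2: SEND 0->1: VV[0][0]++ -> VV[0]=[1, 0, 0], msg_vec=[1, 0, 0]; VV[1]=max(VV[1],msg_vec) then VV[1][1]++ -> VV[1]=[1, 2, 1]
Event 3: LOCAL 0: VV[0][0]++ -> VV[0]=[2, 0, 0]
Event 4: SEND 1->2: VV[1][1]++ -> VV[1]=[1, 3, 1], msg_vec=[1, 3, 1]; VV[2]=max(VV[2],msg_vec) then VV[2][2]++ -> VV[2]=[1, 3, 2]
Event 5: SEND 0->2: VV[0][0]++ -> VV[0]=[3, 0, 0], msg_vec=[3, 0, 0]; VV[2]=max(VV[2],msg_vec) then VV[2][2]++ -> VV[2]=[3, 3, 3]
Event 6: SEND 0->2: VV[0][0]++ -> VV[0]=[4, 0, 0], msg_vec=[4, 0, 0]; VV[2]=max(VV[2],msg_vec) then VV[2][2]++ -> VV[2]=[4, 3, 4]
Event 1 stamp: [0, 0, 1]
Event 3 stamp: [2, 0, 0]
[0, 0, 1] <= [2, 0, 0]? False. Equal? False. Happens-before: False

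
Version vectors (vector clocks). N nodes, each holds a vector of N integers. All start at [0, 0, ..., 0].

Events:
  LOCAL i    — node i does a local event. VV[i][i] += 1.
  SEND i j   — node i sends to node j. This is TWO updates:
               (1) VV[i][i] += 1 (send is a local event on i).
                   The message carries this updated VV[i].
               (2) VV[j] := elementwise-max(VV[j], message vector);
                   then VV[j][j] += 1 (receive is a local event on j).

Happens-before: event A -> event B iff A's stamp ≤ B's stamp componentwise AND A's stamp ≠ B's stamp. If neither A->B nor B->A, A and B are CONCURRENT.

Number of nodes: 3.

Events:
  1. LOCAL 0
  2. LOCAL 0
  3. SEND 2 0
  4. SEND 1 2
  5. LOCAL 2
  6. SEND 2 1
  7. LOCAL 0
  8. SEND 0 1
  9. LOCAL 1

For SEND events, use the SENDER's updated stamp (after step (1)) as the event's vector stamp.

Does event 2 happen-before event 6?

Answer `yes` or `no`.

Answer: no

Derivation:
Initial: VV[0]=[0, 0, 0]
Initial: VV[1]=[0, 0, 0]
Initial: VV[2]=[0, 0, 0]
Event 1: LOCAL 0: VV[0][0]++ -> VV[0]=[1, 0, 0]
Event 2: LOCAL 0: VV[0][0]++ -> VV[0]=[2, 0, 0]
Event 3: SEND 2->0: VV[2][2]++ -> VV[2]=[0, 0, 1], msg_vec=[0, 0, 1]; VV[0]=max(VV[0],msg_vec) then VV[0][0]++ -> VV[0]=[3, 0, 1]
Event 4: SEND 1->2: VV[1][1]++ -> VV[1]=[0, 1, 0], msg_vec=[0, 1, 0]; VV[2]=max(VV[2],msg_vec) then VV[2][2]++ -> VV[2]=[0, 1, 2]
Event 5: LOCAL 2: VV[2][2]++ -> VV[2]=[0, 1, 3]
Event 6: SEND 2->1: VV[2][2]++ -> VV[2]=[0, 1, 4], msg_vec=[0, 1, 4]; VV[1]=max(VV[1],msg_vec) then VV[1][1]++ -> VV[1]=[0, 2, 4]
Event 7: LOCAL 0: VV[0][0]++ -> VV[0]=[4, 0, 1]
Event 8: SEND 0->1: VV[0][0]++ -> VV[0]=[5, 0, 1], msg_vec=[5, 0, 1]; VV[1]=max(VV[1],msg_vec) then VV[1][1]++ -> VV[1]=[5, 3, 4]
Event 9: LOCAL 1: VV[1][1]++ -> VV[1]=[5, 4, 4]
Event 2 stamp: [2, 0, 0]
Event 6 stamp: [0, 1, 4]
[2, 0, 0] <= [0, 1, 4]? False. Equal? False. Happens-before: False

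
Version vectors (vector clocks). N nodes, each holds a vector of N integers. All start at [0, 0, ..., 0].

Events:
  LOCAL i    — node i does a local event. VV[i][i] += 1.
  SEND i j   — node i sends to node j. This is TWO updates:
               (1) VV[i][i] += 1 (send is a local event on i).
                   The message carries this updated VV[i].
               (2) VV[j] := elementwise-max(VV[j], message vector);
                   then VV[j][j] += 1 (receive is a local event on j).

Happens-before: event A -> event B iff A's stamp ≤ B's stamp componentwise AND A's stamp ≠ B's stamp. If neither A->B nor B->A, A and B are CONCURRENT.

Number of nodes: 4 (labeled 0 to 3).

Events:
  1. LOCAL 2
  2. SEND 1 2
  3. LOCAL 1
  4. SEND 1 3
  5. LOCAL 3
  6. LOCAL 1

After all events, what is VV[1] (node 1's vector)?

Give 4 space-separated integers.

Initial: VV[0]=[0, 0, 0, 0]
Initial: VV[1]=[0, 0, 0, 0]
Initial: VV[2]=[0, 0, 0, 0]
Initial: VV[3]=[0, 0, 0, 0]
Event 1: LOCAL 2: VV[2][2]++ -> VV[2]=[0, 0, 1, 0]
Event 2: SEND 1->2: VV[1][1]++ -> VV[1]=[0, 1, 0, 0], msg_vec=[0, 1, 0, 0]; VV[2]=max(VV[2],msg_vec) then VV[2][2]++ -> VV[2]=[0, 1, 2, 0]
Event 3: LOCAL 1: VV[1][1]++ -> VV[1]=[0, 2, 0, 0]
Event 4: SEND 1->3: VV[1][1]++ -> VV[1]=[0, 3, 0, 0], msg_vec=[0, 3, 0, 0]; VV[3]=max(VV[3],msg_vec) then VV[3][3]++ -> VV[3]=[0, 3, 0, 1]
Event 5: LOCAL 3: VV[3][3]++ -> VV[3]=[0, 3, 0, 2]
Event 6: LOCAL 1: VV[1][1]++ -> VV[1]=[0, 4, 0, 0]
Final vectors: VV[0]=[0, 0, 0, 0]; VV[1]=[0, 4, 0, 0]; VV[2]=[0, 1, 2, 0]; VV[3]=[0, 3, 0, 2]

Answer: 0 4 0 0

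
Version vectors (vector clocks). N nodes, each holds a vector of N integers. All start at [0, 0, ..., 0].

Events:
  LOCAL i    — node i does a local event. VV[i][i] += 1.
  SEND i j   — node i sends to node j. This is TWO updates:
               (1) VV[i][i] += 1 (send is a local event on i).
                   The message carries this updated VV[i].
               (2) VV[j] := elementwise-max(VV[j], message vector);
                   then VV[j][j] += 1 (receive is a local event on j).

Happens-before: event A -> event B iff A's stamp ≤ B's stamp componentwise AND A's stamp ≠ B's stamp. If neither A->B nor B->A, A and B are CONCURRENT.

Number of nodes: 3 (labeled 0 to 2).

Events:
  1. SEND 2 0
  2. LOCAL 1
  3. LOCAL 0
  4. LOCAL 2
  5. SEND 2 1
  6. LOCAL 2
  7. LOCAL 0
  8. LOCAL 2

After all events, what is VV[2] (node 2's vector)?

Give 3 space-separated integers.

Answer: 0 0 5

Derivation:
Initial: VV[0]=[0, 0, 0]
Initial: VV[1]=[0, 0, 0]
Initial: VV[2]=[0, 0, 0]
Event 1: SEND 2->0: VV[2][2]++ -> VV[2]=[0, 0, 1], msg_vec=[0, 0, 1]; VV[0]=max(VV[0],msg_vec) then VV[0][0]++ -> VV[0]=[1, 0, 1]
Event 2: LOCAL 1: VV[1][1]++ -> VV[1]=[0, 1, 0]
Event 3: LOCAL 0: VV[0][0]++ -> VV[0]=[2, 0, 1]
Event 4: LOCAL 2: VV[2][2]++ -> VV[2]=[0, 0, 2]
Event 5: SEND 2->1: VV[2][2]++ -> VV[2]=[0, 0, 3], msg_vec=[0, 0, 3]; VV[1]=max(VV[1],msg_vec) then VV[1][1]++ -> VV[1]=[0, 2, 3]
Event 6: LOCAL 2: VV[2][2]++ -> VV[2]=[0, 0, 4]
Event 7: LOCAL 0: VV[0][0]++ -> VV[0]=[3, 0, 1]
Event 8: LOCAL 2: VV[2][2]++ -> VV[2]=[0, 0, 5]
Final vectors: VV[0]=[3, 0, 1]; VV[1]=[0, 2, 3]; VV[2]=[0, 0, 5]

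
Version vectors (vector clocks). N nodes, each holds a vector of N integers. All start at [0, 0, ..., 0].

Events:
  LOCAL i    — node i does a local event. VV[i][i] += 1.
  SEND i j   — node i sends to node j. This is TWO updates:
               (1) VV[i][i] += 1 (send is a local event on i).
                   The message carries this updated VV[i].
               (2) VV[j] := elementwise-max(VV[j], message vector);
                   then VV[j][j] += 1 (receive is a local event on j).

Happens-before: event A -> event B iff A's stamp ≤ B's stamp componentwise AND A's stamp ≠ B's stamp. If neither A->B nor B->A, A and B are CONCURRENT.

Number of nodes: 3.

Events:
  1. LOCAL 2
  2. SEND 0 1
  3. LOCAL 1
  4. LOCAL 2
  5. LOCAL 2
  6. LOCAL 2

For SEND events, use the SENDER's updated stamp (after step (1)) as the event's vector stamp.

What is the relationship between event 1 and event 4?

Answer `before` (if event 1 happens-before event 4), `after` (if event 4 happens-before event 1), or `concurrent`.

Initial: VV[0]=[0, 0, 0]
Initial: VV[1]=[0, 0, 0]
Initial: VV[2]=[0, 0, 0]
Event 1: LOCAL 2: VV[2][2]++ -> VV[2]=[0, 0, 1]
Event 2: SEND 0->1: VV[0][0]++ -> VV[0]=[1, 0, 0], msg_vec=[1, 0, 0]; VV[1]=max(VV[1],msg_vec) then VV[1][1]++ -> VV[1]=[1, 1, 0]
Event 3: LOCAL 1: VV[1][1]++ -> VV[1]=[1, 2, 0]
Event 4: LOCAL 2: VV[2][2]++ -> VV[2]=[0, 0, 2]
Event 5: LOCAL 2: VV[2][2]++ -> VV[2]=[0, 0, 3]
Event 6: LOCAL 2: VV[2][2]++ -> VV[2]=[0, 0, 4]
Event 1 stamp: [0, 0, 1]
Event 4 stamp: [0, 0, 2]
[0, 0, 1] <= [0, 0, 2]? True
[0, 0, 2] <= [0, 0, 1]? False
Relation: before

Answer: before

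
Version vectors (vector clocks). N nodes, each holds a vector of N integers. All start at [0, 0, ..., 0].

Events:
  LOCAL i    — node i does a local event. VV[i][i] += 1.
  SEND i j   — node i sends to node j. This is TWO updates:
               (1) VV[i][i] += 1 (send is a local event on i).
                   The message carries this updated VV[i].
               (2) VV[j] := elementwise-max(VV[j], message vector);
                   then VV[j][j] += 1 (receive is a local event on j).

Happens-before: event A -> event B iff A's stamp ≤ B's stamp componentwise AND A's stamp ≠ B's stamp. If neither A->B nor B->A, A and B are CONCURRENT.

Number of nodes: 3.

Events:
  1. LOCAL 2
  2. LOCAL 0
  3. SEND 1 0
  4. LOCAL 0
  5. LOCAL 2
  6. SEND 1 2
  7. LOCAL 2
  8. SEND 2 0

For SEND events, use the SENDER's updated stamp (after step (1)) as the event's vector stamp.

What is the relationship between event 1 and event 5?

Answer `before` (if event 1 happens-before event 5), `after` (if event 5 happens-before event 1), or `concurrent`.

Answer: before

Derivation:
Initial: VV[0]=[0, 0, 0]
Initial: VV[1]=[0, 0, 0]
Initial: VV[2]=[0, 0, 0]
Event 1: LOCAL 2: VV[2][2]++ -> VV[2]=[0, 0, 1]
Event 2: LOCAL 0: VV[0][0]++ -> VV[0]=[1, 0, 0]
Event 3: SEND 1->0: VV[1][1]++ -> VV[1]=[0, 1, 0], msg_vec=[0, 1, 0]; VV[0]=max(VV[0],msg_vec) then VV[0][0]++ -> VV[0]=[2, 1, 0]
Event 4: LOCAL 0: VV[0][0]++ -> VV[0]=[3, 1, 0]
Event 5: LOCAL 2: VV[2][2]++ -> VV[2]=[0, 0, 2]
Event 6: SEND 1->2: VV[1][1]++ -> VV[1]=[0, 2, 0], msg_vec=[0, 2, 0]; VV[2]=max(VV[2],msg_vec) then VV[2][2]++ -> VV[2]=[0, 2, 3]
Event 7: LOCAL 2: VV[2][2]++ -> VV[2]=[0, 2, 4]
Event 8: SEND 2->0: VV[2][2]++ -> VV[2]=[0, 2, 5], msg_vec=[0, 2, 5]; VV[0]=max(VV[0],msg_vec) then VV[0][0]++ -> VV[0]=[4, 2, 5]
Event 1 stamp: [0, 0, 1]
Event 5 stamp: [0, 0, 2]
[0, 0, 1] <= [0, 0, 2]? True
[0, 0, 2] <= [0, 0, 1]? False
Relation: before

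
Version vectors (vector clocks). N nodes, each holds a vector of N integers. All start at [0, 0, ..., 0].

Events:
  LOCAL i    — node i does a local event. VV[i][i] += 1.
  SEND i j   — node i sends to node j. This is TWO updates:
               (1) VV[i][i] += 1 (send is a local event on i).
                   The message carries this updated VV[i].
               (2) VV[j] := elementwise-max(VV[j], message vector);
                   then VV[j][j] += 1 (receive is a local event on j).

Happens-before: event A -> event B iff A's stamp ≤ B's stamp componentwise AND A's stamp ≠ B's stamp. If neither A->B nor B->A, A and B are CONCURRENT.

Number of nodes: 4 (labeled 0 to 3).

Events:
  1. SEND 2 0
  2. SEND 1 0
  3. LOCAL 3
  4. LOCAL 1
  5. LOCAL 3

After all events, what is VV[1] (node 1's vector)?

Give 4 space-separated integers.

Answer: 0 2 0 0

Derivation:
Initial: VV[0]=[0, 0, 0, 0]
Initial: VV[1]=[0, 0, 0, 0]
Initial: VV[2]=[0, 0, 0, 0]
Initial: VV[3]=[0, 0, 0, 0]
Event 1: SEND 2->0: VV[2][2]++ -> VV[2]=[0, 0, 1, 0], msg_vec=[0, 0, 1, 0]; VV[0]=max(VV[0],msg_vec) then VV[0][0]++ -> VV[0]=[1, 0, 1, 0]
Event 2: SEND 1->0: VV[1][1]++ -> VV[1]=[0, 1, 0, 0], msg_vec=[0, 1, 0, 0]; VV[0]=max(VV[0],msg_vec) then VV[0][0]++ -> VV[0]=[2, 1, 1, 0]
Event 3: LOCAL 3: VV[3][3]++ -> VV[3]=[0, 0, 0, 1]
Event 4: LOCAL 1: VV[1][1]++ -> VV[1]=[0, 2, 0, 0]
Event 5: LOCAL 3: VV[3][3]++ -> VV[3]=[0, 0, 0, 2]
Final vectors: VV[0]=[2, 1, 1, 0]; VV[1]=[0, 2, 0, 0]; VV[2]=[0, 0, 1, 0]; VV[3]=[0, 0, 0, 2]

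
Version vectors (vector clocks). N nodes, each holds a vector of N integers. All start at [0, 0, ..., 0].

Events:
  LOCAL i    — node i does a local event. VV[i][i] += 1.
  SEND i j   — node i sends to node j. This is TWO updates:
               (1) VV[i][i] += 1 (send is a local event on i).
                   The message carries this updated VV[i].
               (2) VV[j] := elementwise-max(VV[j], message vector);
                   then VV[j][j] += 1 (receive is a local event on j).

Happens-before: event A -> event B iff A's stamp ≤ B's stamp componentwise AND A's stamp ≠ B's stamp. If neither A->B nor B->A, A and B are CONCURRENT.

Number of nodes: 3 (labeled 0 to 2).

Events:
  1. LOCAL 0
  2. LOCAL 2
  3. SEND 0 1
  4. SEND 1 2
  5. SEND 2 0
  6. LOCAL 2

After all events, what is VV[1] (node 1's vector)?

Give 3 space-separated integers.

Answer: 2 2 0

Derivation:
Initial: VV[0]=[0, 0, 0]
Initial: VV[1]=[0, 0, 0]
Initial: VV[2]=[0, 0, 0]
Event 1: LOCAL 0: VV[0][0]++ -> VV[0]=[1, 0, 0]
Event 2: LOCAL 2: VV[2][2]++ -> VV[2]=[0, 0, 1]
Event 3: SEND 0->1: VV[0][0]++ -> VV[0]=[2, 0, 0], msg_vec=[2, 0, 0]; VV[1]=max(VV[1],msg_vec) then VV[1][1]++ -> VV[1]=[2, 1, 0]
Event 4: SEND 1->2: VV[1][1]++ -> VV[1]=[2, 2, 0], msg_vec=[2, 2, 0]; VV[2]=max(VV[2],msg_vec) then VV[2][2]++ -> VV[2]=[2, 2, 2]
Event 5: SEND 2->0: VV[2][2]++ -> VV[2]=[2, 2, 3], msg_vec=[2, 2, 3]; VV[0]=max(VV[0],msg_vec) then VV[0][0]++ -> VV[0]=[3, 2, 3]
Event 6: LOCAL 2: VV[2][2]++ -> VV[2]=[2, 2, 4]
Final vectors: VV[0]=[3, 2, 3]; VV[1]=[2, 2, 0]; VV[2]=[2, 2, 4]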